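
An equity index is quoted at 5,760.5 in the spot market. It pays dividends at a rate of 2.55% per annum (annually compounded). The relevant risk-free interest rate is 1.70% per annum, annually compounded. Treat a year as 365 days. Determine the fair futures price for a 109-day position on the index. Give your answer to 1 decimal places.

5,746.2

F = S · (1+r)^T / (1+q)^T
= 5760.5 × 1.005047 / 1.007548 = 5760.5 × 0.997518
F = 5,746.2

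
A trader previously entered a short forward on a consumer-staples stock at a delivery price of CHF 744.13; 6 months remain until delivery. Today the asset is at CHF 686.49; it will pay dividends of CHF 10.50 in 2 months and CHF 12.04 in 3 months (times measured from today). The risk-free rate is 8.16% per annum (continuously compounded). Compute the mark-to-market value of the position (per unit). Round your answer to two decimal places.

PV(remaining dividends) I = 10.50·e^(−0.0816·2/12) + 12.04·e^(−0.0816·3/12) = 22.1550
Current forward F = (S − I)·e^(rT) = (686.49 − 22.1550)·e^(0.0816·6/12) = 664.3350 × 1.041644 = 692.0006
Value (long) = (F − K)·e^(−rT) = (692.0006 − 744.13) × 0.960021 = -50.0453
Short position value = −(long value) = CHF 50.05

CHF 50.05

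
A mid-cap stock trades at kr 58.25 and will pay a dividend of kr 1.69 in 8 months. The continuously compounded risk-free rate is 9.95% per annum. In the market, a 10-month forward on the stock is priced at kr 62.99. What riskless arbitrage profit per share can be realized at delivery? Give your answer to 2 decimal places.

kr 1.42 per share

PV(dividends) I = 1.69·e^(−0.0995·8/12) = 1.5815
Fair forward F* = (S − I)·e^(rT) = (58.25 − 1.5815)·e^0.082917 = 56.6685 × 1.086452 = 61.5676
Market kr 62.99 > fair 61.5676: forward overpriced → cash-and-carry (borrow at r, buy the stock and collect the dividends, short the forward).
Profit at T = |F_mkt − F*| = |62.99 − 61.5676| = kr 1.42 per share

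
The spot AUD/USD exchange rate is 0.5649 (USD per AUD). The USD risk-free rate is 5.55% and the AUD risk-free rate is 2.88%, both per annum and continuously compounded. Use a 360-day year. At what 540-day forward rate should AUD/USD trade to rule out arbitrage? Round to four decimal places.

0.5880

F = S·e^((r_USD − r_AUD)T) = 0.5649 · e^((0.0555 − 0.0288) × 540/360)
= 0.5649 · e^0.040050 = 0.5649 × 1.040863
F = 0.5880 USD per AUD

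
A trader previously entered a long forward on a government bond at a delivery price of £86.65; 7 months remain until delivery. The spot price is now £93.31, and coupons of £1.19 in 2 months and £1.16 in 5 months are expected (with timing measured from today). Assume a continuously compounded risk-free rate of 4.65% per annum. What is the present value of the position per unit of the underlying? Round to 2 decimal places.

PV(remaining coupons) I = 1.19·e^(−0.0465·2/12) + 1.16·e^(−0.0465·5/12) = 2.3186
Current forward F = (S − I)·e^(rT) = (93.31 − 2.3186)·e^(0.0465·7/12) = 90.9914 × 1.027496 = 93.4933
Value (long) = (F − K)·e^(−rT) = (93.4933 − 86.65) × 0.973240 = 6.6602
Value = £6.66

£6.66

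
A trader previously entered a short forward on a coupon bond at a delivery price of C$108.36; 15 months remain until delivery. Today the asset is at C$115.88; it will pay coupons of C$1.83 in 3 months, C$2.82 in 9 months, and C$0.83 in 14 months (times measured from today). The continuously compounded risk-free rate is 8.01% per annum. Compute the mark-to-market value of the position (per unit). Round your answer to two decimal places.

PV(remaining coupons) I = 1.83·e^(−0.0801·3/12) + 2.82·e^(−0.0801·9/12) + 0.83·e^(−0.0801·14/12) = 5.2052
Current forward F = (S − I)·e^(rT) = (115.88 − 5.2052)·e^(0.0801·15/12) = 110.6748 × 1.105309 = 122.3299
Value (long) = (F − K)·e^(−rT) = (122.3299 − 108.36) × 0.904724 = 12.6389
Short position value = −(long value) = -C$12.64

-C$12.64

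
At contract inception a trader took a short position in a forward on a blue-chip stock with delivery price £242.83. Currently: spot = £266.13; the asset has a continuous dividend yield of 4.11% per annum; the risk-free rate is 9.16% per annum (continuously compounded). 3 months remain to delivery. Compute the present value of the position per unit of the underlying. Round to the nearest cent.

Current fair forward for the remaining 3 months: F = S·e^((r − q)·T), (r − q) = 0.0916 − 0.0411 = 0.0505
F = 266.13 · e^(0.0505 × 3/12) = 266.13 × 1.012705 = 269.5112
Value of long forward = (F − K)·e^(−rT) = (269.5112 − 242.83) · e^(−0.0916·3/12)
= 26.6812 × 0.977360 = 26.08
Short position value = −(long value) = -£26.08

-£26.08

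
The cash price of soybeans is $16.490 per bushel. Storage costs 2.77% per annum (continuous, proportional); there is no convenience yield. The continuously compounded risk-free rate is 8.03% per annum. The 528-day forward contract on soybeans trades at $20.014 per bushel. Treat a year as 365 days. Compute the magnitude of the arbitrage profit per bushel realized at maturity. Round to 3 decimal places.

$0.736 per bushel

Fair forward: F* = S·e^(carry·T), with carry = (r + u) = 0.0803 + 0.0277 = 0.1080
F* = 16.490 · e^(0.1080 × 528/365) = 16.490 · e^0.156230 = 16.490 × 1.169095 = $19.2784
Market $20.014 > fair $19.2784: forward overpriced → cash-and-carry (buy spot, short the forward).
At maturity, profit = |F_mkt − F*| = |20.014 − 19.2784| = $0.736 per bushel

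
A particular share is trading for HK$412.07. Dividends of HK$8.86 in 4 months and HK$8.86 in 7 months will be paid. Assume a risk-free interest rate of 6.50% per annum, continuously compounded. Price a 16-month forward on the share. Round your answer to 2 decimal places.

HK$430.62

PV(dividends) I = 8.86·e^(−0.0650·4/12) + 8.86·e^(−0.0650·7/12)
I = 8.6701 + 8.5303 = 17.2004
F = (S − I)·e^(rT) = (412.07 − 17.2004) · e^(0.0650·16/12)
= 394.8696 · e^0.086667 = 394.8696 × 1.090533 = HK$430.62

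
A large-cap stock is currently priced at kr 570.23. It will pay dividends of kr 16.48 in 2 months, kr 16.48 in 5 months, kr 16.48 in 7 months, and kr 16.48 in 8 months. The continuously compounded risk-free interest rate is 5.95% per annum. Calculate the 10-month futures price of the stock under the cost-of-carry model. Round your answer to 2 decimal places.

kr 531.80

PV(dividends) I = 16.48·e^(−0.0595·2/12) + 16.48·e^(−0.0595·5/12) + 16.48·e^(−0.0595·7/12) + 16.48·e^(−0.0595·8/12)
I = 16.3174 + 16.0765 + 15.9178 + 15.8391 = 64.1508
F = (S − I)·e^(rT) = (570.23 − 64.1508) · e^(0.0595·10/12)
= 506.0792 · e^0.049583 = 506.0792 × 1.050833 = kr 531.80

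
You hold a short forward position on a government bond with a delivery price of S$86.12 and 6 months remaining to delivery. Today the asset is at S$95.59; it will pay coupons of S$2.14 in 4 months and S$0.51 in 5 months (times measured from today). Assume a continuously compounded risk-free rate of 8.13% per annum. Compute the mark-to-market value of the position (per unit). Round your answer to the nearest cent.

-S$10.32

PV(remaining coupons) I = 2.14·e^(−0.0813·4/12) + 0.51·e^(−0.0813·5/12) = 2.5758
Current forward F = (S − I)·e^(rT) = (95.59 − 2.5758)·e^(0.0813·6/12) = 93.0142 × 1.041488 = 96.8732
Value (long) = (F − K)·e^(−rT) = (96.8732 − 86.12) × 0.960165 = 10.3248
Short position value = −(long value) = -S$10.32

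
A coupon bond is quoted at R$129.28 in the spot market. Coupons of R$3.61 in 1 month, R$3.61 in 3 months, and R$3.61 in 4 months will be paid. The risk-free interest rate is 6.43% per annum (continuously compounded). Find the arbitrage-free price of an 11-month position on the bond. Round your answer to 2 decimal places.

PV(coupons) I = 3.61·e^(−0.0643·1/12) + 3.61·e^(−0.0643·3/12) + 3.61·e^(−0.0643·4/12)
I = 3.5907 + 3.5524 + 3.5334 = 10.6765
F = (S − I)·e^(rT) = (129.28 − 10.6765) · e^(0.0643·11/12)
= 118.6035 · e^0.058942 = 118.6035 × 1.060714 = R$125.80

R$125.80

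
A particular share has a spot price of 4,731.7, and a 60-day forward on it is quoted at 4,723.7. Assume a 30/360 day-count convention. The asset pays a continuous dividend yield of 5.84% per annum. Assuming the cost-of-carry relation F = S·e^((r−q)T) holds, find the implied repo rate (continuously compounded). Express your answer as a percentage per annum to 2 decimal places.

4.82%

From F = S·e^((r−q)T): (r − q) = ln(F/S)/T
ln(4723.7/4731.7) = ln(0.998309) = -0.001692
(r − q) = -0.001692 / (60/360) = -0.010152
r = ln(F/S)/T + q = -0.010152 + 0.0584 = 0.048248
r = 4.82%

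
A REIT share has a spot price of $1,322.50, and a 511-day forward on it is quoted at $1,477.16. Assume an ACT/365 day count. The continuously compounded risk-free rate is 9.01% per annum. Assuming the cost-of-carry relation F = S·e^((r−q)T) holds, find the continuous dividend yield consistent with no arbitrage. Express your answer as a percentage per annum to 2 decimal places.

From F = S·e^((r−q)T): (r − q) = ln(F/S)/T
ln(1477.16/1322.50) = ln(1.116945) = 0.110597
(r − q) = 0.110597 / (511/365) = 0.078998
q = r − ln(F/S)/T = 0.0901 − 0.078998 = 0.011102
q = 1.11%

1.11%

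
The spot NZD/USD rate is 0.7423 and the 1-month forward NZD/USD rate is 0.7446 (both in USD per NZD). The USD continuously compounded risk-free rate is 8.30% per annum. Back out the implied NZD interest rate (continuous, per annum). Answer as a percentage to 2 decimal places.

4.59%

F = S·e^((r_USD − r_NZD)T) ⇒ r_NZD = r_USD − ln(F/S)/T
ln(0.7446/0.7423) = 0.003094; /(1/12) = 0.037128
r_NZD = 0.0830 − 0.037128 = 0.045872
r_NZD = 4.59%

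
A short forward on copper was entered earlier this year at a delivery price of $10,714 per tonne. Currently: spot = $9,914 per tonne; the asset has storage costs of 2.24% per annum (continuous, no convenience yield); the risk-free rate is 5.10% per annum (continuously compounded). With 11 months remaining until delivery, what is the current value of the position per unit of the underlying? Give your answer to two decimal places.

$104.98 per tonne

Current fair forward for the remaining 11 months: F = S·e^((r + u)·T), (r + u) = 0.0510 + 0.0224 = 0.0734
F = 9914 · e^(0.0734 × 11/12) = 9914 × 1.06959849 = 10603.9994
Value of long forward = (F − K)·e^(−rT) = (10603.9994 − 10714) · e^(−0.0510·11/12)
= -110.0006 × 0.95432595 = -104.98
Short position value = −(long value) = $104.98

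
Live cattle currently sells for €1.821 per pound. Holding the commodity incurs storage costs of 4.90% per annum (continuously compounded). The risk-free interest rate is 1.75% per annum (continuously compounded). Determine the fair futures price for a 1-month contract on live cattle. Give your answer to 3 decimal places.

Net carry = r + u − y = 0.0175 + 0.0490 − 0.0000 = 0.0665
F = S·e^((r+u−y)T) = 1.821 · e^(0.0665 × 1/12) = 1.821 · e^0.005542
= 1.821 × 1.005557 = €1.831 per pound

€1.831 per pound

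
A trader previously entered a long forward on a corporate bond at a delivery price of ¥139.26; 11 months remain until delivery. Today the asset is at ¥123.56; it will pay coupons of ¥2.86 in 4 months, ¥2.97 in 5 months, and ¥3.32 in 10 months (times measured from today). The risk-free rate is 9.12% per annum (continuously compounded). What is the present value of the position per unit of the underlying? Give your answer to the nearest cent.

PV(remaining coupons) I = 2.86·e^(−0.0912·4/12) + 2.97·e^(−0.0912·5/12) + 3.32·e^(−0.0912·10/12) = 8.7107
Current forward F = (S − I)·e^(rT) = (123.56 − 8.7107)·e^(0.0912·11/12) = 114.8493 × 1.087194 = 124.8635
Value (long) = (F − K)·e^(−rT) = (124.8635 − 139.26) × 0.919799 = -13.2419
Value = -¥13.24

-¥13.24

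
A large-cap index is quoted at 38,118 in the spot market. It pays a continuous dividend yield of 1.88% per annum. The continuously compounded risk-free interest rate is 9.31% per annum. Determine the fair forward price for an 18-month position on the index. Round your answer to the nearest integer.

42,612

F = S·e^((r − q)T) = 38118 · e^((0.0931 − 0.0188) × 18/12)
= 38118 · e^0.111450 = 38118 × 1.117898
F = 42,612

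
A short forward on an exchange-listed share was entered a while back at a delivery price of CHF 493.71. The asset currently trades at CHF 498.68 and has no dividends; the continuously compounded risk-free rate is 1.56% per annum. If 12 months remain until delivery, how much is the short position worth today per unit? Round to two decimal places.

Current fair forward for the remaining 12 months: F = S·e^(r·T), r = 0.0156
F = 498.68 · e^(0.0156 × 12/12) = 498.68 × 1.015722 = 506.5202
Value of long forward = (F − K)·e^(−rT) = (506.5202 − 493.71) · e^(−0.0156·12/12)
= 12.8102 × 0.984521 = 12.61
Short position value = −(long value) = -CHF 12.61

-CHF 12.61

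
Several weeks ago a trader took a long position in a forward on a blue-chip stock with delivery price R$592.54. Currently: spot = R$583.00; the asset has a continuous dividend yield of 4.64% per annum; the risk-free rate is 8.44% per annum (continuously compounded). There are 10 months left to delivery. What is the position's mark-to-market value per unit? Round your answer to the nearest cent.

R$8.59

Current fair forward for the remaining 10 months: F = S·e^((r − q)·T), (r − q) = 0.0844 − 0.0464 = 0.0380
F = 583.00 · e^(0.0380 × 10/12) = 583.00 × 1.032173 = 601.7569
Value of long forward = (F − K)·e^(−rT) = (601.7569 − 592.54) · e^(−0.0844·10/12)
= 9.2169 × 0.932083 = 8.59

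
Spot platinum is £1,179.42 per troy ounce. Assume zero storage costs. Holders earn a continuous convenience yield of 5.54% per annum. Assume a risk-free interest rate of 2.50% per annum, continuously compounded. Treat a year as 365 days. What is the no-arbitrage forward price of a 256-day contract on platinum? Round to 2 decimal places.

Net carry = r + u − y = 0.0250 + 0.0000 − 0.0554 = -0.0304
F = S·e^((r+u−y)T) = 1179.42 · e^(-0.0304 × 256/365) = 1179.42 · e^-0.02132164
= 1179.42 × 0.97890406 = £1,154.54 per troy ounce

£1,154.54 per troy ounce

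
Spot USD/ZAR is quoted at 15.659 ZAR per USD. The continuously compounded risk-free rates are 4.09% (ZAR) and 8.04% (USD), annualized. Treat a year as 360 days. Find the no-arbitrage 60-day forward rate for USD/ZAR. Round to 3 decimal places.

15.556

F = S·e^((r_ZAR − r_USD)T) = 15.659 · e^((0.0409 − 0.0804) × 60/360)
= 15.659 · e^-0.006583 = 15.659 × 0.993439
F = 15.556 ZAR per USD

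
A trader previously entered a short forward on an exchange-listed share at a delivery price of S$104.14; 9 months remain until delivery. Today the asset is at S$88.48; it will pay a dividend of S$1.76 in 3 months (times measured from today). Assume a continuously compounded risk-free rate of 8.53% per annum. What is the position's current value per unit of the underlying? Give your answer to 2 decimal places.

PV(remaining dividends) I = 1.76·e^(−0.0853·3/12) = 1.7229
Current forward F = (S − I)·e^(rT) = (88.48 − 1.7229)·e^(0.0853·9/12) = 86.7571 × 1.066066 = 92.4888
Value (long) = (F − K)·e^(−rT) = (92.4888 − 104.14) × 0.938028 = -10.9292
Short position value = −(long value) = S$10.93

S$10.93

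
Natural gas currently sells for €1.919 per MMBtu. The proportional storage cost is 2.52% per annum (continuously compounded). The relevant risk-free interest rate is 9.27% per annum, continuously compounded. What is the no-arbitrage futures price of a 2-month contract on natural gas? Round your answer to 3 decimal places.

Net carry = r + u − y = 0.0927 + 0.0252 − 0.0000 = 0.1179
F = S·e^((r+u−y)T) = 1.919 · e^(0.1179 × 2/12) = 1.919 · e^0.019650
= 1.919 × 1.019844 = €1.957 per MMBtu

€1.957 per MMBtu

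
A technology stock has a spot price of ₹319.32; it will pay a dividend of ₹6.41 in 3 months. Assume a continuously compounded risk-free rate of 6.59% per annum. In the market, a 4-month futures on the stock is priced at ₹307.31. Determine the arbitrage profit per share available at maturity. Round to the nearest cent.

PV(dividends) I = 6.41·e^(−0.0659·3/12) = 6.3053
Fair futures F* = (S − I)·e^(rT) = (319.32 − 6.3053)·e^0.021967 = 313.0147 × 1.022210 = 319.9668
Market ₹307.31 < fair 319.9668: forward underpriced → reverse cash-and-carry (short the stock, invest proceeds at r, pay the dividends, go long the forward).
Profit at T = |F_mkt − F*| = |307.31 − 319.9668| = ₹12.66 per share

₹12.66 per share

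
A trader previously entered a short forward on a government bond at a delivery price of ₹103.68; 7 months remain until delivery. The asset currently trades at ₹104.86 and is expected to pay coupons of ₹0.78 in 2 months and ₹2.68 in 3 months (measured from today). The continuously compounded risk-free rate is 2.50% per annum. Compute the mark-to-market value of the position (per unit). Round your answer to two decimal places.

₹0.76

PV(remaining coupons) I = 0.78·e^(−0.0250·2/12) + 2.68·e^(−0.0250·3/12) = 3.4401
Current forward F = (S − I)·e^(rT) = (104.86 − 3.4401)·e^(0.0250·7/12) = 101.4199 × 1.014690 = 102.9098
Value (long) = (F − K)·e^(−rT) = (102.9098 − 103.68) × 0.985522 = -0.7590
Short position value = −(long value) = ₹0.76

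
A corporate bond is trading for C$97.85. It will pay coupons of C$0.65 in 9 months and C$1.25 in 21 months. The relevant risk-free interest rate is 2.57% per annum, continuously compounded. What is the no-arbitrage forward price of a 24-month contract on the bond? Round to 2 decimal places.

PV(coupons) I = 0.65·e^(−0.0257·9/12) + 1.25·e^(−0.0257·21/12)
I = 0.6376 + 1.1950 = 1.8326
F = (S − I)·e^(rT) = (97.85 − 1.8326) · e^(0.0257·24/12)
= 96.0174 · e^0.051400 = 96.0174 × 1.052744 = C$101.08

C$101.08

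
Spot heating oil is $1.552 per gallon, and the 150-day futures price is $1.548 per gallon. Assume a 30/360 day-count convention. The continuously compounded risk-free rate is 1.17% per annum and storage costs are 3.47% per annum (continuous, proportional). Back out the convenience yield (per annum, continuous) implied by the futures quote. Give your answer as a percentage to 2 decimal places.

F = S·e^((r+u−y)T) ⇒ (r+u−y) = ln(F/S)/T
ln(1.548/1.552) = -0.002581; /T ⇒ -0.006194
y = r + u − ln(F/S)/T = 0.0117 + 0.0347 + 0.006194 = 0.052594
y = 5.26%

5.26%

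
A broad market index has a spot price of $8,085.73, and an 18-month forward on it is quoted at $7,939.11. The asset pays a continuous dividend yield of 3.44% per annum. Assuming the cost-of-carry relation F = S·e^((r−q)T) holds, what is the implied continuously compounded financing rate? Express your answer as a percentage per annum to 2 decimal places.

2.22%

From F = S·e^((r−q)T): (r − q) = ln(F/S)/T
ln(7939.11/8085.73) = ln(0.981867) = -0.018299
(r − q) = -0.018299 / (18/12) = -0.012199
r = ln(F/S)/T + q = -0.012199 + 0.0344 = 0.022201
r = 2.22%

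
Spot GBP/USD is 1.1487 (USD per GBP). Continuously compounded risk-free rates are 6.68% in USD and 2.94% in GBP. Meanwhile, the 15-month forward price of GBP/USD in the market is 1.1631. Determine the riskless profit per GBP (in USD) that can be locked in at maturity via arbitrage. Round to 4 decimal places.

0.0406 per GBP (in USD)

Fair forward: F* = S·e^(carry·T), with carry = (r_USD − r_GBP) = 0.0668 − 0.0294 = 0.0374
F* = 1.1487 · e^(0.0374 × 15/12) = 1.1487 · e^0.046750 = 1.1487 × 1.047860 = 1.2037
Market 1.1631 < fair 1.2037: forward underpriced → reverse cash-and-carry (short spot, go long the forward).
At maturity, profit = |F_mkt − F*| = |1.1631 − 1.2037| = 0.0406 per GBP (in USD)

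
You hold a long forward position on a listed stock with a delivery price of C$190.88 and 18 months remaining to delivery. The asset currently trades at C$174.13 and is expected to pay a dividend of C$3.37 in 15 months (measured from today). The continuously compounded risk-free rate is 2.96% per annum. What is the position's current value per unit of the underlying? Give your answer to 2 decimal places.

-C$11.71

PV(remaining dividends) I = 3.37·e^(−0.0296·15/12) = 3.2476
Current forward F = (S − I)·e^(rT) = (174.13 − 3.2476)·e^(0.0296·18/12) = 170.8824 × 1.045400 = 178.6405
Value (long) = (F − K)·e^(−rT) = (178.6405 − 190.88) × 0.956571 = -11.7080
Value = -C$11.71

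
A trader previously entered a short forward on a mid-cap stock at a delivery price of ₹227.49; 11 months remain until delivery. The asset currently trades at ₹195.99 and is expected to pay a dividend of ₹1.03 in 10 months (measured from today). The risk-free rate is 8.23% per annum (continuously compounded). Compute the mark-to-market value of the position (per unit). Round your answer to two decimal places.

₹15.93

PV(remaining dividends) I = 1.03·e^(−0.0823·10/12) = 0.9617
Current forward F = (S − I)·e^(rT) = (195.99 − 0.9617)·e^(0.0823·11/12) = 195.0283 × 1.078360 = 210.3107
Value (long) = (F − K)·e^(−rT) = (210.3107 − 227.49) × 0.927334 = -15.9309
Short position value = −(long value) = ₹15.93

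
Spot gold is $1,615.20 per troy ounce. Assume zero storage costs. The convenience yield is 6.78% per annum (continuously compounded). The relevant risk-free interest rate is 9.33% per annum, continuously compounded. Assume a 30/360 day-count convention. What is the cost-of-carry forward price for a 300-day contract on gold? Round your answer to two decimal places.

Net carry = r + u − y = 0.0933 + 0.0000 − 0.0678 = 0.0255
F = S·e^((r+u−y)T) = 1615.20 · e^(0.0255 × 300/360) = 1615.20 · e^0.02125000
= 1615.20 × 1.02147739 = $1,649.89 per troy ounce

$1,649.89 per troy ounce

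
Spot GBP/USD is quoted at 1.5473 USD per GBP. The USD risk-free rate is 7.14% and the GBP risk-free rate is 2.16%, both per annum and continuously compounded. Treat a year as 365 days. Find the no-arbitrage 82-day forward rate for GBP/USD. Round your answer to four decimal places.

1.5647

F = S·e^((r_USD − r_GBP)T) = 1.5473 · e^((0.0714 − 0.0216) × 82/365)
= 1.5473 · e^0.011188 = 1.5473 × 1.011251
F = 1.5647 USD per GBP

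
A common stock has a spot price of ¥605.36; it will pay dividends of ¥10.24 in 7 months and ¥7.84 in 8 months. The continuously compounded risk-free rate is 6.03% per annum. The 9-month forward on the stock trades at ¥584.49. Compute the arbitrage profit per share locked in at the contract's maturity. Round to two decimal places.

PV(dividends) I = 10.24·e^(−0.0603·7/12) + 7.84·e^(−0.0603·8/12) = 17.4172
Fair forward F* = (S − I)·e^(rT) = (605.36 − 17.4172)·e^0.045225 = 587.9428 × 1.046263 = 615.1428
Market ¥584.49 < fair 615.1428: forward underpriced → reverse cash-and-carry (short the stock, invest proceeds at r, pay the dividends, go long the forward).
Profit at T = |F_mkt − F*| = |584.49 − 615.1428| = ¥30.65 per share

¥30.65 per share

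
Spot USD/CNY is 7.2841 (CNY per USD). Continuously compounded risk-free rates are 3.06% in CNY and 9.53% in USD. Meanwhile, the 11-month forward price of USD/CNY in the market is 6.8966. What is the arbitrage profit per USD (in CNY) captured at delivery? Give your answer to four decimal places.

0.0319 per USD (in CNY)

Fair forward: F* = S·e^(carry·T), with carry = (r_CNY − r_USD) = 0.0306 − 0.0953 = -0.0647
F* = 7.2841 · e^(-0.0647 × 11/12) = 7.2841 · e^-0.059308 = 7.2841 × 0.942416 = 6.8647
Market 6.8966 > fair 6.8647: forward overpriced → cash-and-carry (buy spot, short the forward).
At maturity, profit = |F_mkt − F*| = |6.8966 − 6.8647| = 0.0319 per USD (in CNY)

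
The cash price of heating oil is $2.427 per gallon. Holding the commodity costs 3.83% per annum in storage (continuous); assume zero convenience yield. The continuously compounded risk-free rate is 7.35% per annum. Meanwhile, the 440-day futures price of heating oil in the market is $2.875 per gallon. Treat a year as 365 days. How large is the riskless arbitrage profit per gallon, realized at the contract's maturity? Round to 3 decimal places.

$0.098 per gallon

Fair futures: F* = S·e^(carry·T), with carry = (r + u) = 0.0735 + 0.0383 = 0.1118
F* = 2.427 · e^(0.1118 × 440/365) = 2.427 · e^0.134773 = 2.427 × 1.144277 = $2.7772
Market $2.875 > fair $2.7772: forward overpriced → cash-and-carry (buy spot, short the forward).
At maturity, profit = |F_mkt − F*| = |2.875 − 2.7772| = $0.098 per gallon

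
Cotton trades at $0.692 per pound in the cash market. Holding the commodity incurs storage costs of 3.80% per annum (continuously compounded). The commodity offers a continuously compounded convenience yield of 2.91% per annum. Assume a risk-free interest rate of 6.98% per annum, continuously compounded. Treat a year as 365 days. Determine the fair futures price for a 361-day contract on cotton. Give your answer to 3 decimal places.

$0.748 per pound

Net carry = r + u − y = 0.0698 + 0.0380 − 0.0291 = 0.0787
F = S·e^((r+u−y)T) = 0.692 · e^(0.0787 × 361/365) = 0.692 · e^0.077838
= 0.692 × 1.080948 = $0.748 per pound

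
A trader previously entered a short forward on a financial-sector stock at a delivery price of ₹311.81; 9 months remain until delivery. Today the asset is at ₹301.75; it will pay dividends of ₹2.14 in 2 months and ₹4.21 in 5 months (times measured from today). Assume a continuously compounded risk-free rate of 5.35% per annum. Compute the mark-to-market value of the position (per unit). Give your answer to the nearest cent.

₹4.03

PV(remaining dividends) I = 2.14·e^(−0.0535·2/12) + 4.21·e^(−0.0535·5/12) = 6.2382
Current forward F = (S − I)·e^(rT) = (301.75 − 6.2382)·e^(0.0535·9/12) = 295.5118 × 1.040941 = 307.6103
Value (long) = (F − K)·e^(−rT) = (307.6103 − 311.81) × 0.960669 = -4.0345
Short position value = −(long value) = ₹4.03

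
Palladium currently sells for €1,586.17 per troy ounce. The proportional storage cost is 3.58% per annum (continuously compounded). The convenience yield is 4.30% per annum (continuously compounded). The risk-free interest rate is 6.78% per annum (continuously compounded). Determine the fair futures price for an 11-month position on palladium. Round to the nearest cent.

Net carry = r + u − y = 0.0678 + 0.0358 − 0.0430 = 0.0606
F = S·e^((r+u−y)T) = 1586.17 · e^(0.0606 × 11/12) = 1586.17 · e^0.05555000
= 1586.17 × 1.05712187 = €1,676.77 per troy ounce

€1,676.77 per troy ounce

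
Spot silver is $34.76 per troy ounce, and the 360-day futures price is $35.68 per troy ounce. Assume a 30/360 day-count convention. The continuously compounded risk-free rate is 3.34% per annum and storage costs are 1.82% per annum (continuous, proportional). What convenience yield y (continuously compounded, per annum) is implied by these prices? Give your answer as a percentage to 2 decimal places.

F = S·e^((r+u−y)T) ⇒ (r+u−y) = ln(F/S)/T
ln(35.68/34.76) = 0.026123; /T ⇒ 0.026123
y = r + u − ln(F/S)/T = 0.0334 + 0.0182 − 0.026123 = 0.025477
y = 2.55%

2.55%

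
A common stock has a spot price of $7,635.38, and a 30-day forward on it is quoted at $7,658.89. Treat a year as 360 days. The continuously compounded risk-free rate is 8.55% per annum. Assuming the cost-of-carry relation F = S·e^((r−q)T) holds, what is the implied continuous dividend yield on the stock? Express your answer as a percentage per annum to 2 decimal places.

From F = S·e^((r−q)T): (r − q) = ln(F/S)/T
ln(7658.89/7635.38) = ln(1.003079) = 0.003074
(r − q) = 0.003074 / (30/360) = 0.036888
q = r − ln(F/S)/T = 0.0855 − 0.036888 = 0.048612
q = 4.86%

4.86%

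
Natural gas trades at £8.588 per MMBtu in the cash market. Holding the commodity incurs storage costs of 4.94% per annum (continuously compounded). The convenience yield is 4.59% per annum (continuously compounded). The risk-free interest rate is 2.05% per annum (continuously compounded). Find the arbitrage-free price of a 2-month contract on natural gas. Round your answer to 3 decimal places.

£8.622 per MMBtu

Net carry = r + u − y = 0.0205 + 0.0494 − 0.0459 = 0.0240
F = S·e^((r+u−y)T) = 8.588 · e^(0.0240 × 2/12) = 8.588 · e^0.004000
= 8.588 × 1.004008 = £8.622 per MMBtu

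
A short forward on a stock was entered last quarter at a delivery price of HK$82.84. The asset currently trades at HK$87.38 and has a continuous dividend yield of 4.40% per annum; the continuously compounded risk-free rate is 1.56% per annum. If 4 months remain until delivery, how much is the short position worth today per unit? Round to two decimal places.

Current fair forward for the remaining 4 months: F = S·e^((r − q)·T), (r − q) = 0.0156 − 0.0440 = -0.0284
F = 87.38 · e^(-0.0284 × 4/12) = 87.38 × 0.990578 = 86.5567
Value of long forward = (F − K)·e^(−rT) = (86.5567 − 82.84) · e^(−0.0156·4/12)
= 3.7167 × 0.994813 = 3.70
Short position value = −(long value) = -HK$3.70

-HK$3.70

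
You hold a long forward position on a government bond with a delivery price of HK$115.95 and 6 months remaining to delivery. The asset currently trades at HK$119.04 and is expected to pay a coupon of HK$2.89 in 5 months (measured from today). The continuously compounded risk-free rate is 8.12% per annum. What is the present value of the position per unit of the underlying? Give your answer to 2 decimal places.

HK$4.91

PV(remaining coupons) I = 2.89·e^(−0.0812·5/12) = 2.7939
Current forward F = (S − I)·e^(rT) = (119.04 − 2.7939)·e^(0.0812·6/12) = 116.2461 × 1.041435 = 121.0628
Value (long) = (F − K)·e^(−rT) = (121.0628 − 115.95) × 0.960213 = 4.9094
Value = HK$4.91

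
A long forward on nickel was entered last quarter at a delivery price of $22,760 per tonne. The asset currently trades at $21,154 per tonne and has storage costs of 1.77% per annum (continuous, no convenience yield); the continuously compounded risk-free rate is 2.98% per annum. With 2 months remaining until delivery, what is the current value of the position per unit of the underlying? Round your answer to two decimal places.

-$1430.74 per tonne

Current fair forward for the remaining 2 months: F = S·e^((r + u)·T), (r + u) = 0.0298 + 0.0177 = 0.0475
F = 21154 · e^(0.0475 × 2/12) = 21154 × 1.00794809 = 21322.1339
Value of long forward = (F − K)·e^(−rT) = (21322.1339 − 22760) · e^(−0.0298·2/12)
= -1437.8661 × 0.99504565 = -1430.74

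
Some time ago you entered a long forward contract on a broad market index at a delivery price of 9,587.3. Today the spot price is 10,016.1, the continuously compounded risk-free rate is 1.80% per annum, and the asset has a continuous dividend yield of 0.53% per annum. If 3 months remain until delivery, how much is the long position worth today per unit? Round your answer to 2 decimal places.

458.58

Current fair forward for the remaining 3 months: F = S·e^((r − q)·T), (r − q) = 0.0180 − 0.0053 = 0.0127
F = 10016.1 · e^(0.0127 × 3/12) = 10016.1 × 1.00318005 = 10047.9517
Value of long forward = (F − K)·e^(−rT) = (10047.9517 − 9587.3) · e^(−0.0180·3/12)
= 460.6517 × 0.99551011 = 458.58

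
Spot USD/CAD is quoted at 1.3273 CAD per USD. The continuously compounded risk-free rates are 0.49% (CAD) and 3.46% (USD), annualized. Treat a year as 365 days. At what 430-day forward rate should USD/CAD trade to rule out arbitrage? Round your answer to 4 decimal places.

1.2817

F = S·e^((r_CAD − r_USD)T) = 1.3273 · e^((0.0049 − 0.0346) × 430/365)
= 1.3273 · e^-0.034989 = 1.3273 × 0.965616
F = 1.2817 CAD per USD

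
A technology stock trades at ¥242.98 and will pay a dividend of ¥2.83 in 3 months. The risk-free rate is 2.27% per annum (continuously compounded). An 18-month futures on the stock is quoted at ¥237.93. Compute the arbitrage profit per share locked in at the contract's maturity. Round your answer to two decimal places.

PV(dividends) I = 2.83·e^(−0.0227·3/12) = 2.8140
Fair futures F* = (S − I)·e^(rT) = (242.98 − 2.8140)·e^0.034050 = 240.1660 × 1.034636 = 248.4844
Market ¥237.93 < fair 248.4844: forward underpriced → reverse cash-and-carry (short the stock, invest proceeds at r, pay the dividends, go long the forward).
Profit at T = |F_mkt − F*| = |237.93 − 248.4844| = ¥10.55 per share

¥10.55 per share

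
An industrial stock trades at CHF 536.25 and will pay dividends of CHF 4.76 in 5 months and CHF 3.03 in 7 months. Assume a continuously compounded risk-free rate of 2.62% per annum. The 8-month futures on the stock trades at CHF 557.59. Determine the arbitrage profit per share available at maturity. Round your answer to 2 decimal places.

CHF 19.72 per share

PV(dividends) I = 4.76·e^(−0.0262·5/12) + 3.03·e^(−0.0262·7/12) = 7.6924
Fair futures F* = (S − I)·e^(rT) = (536.25 − 7.6924)·e^0.017467 = 528.5576 × 1.017620 = 537.8708
Market CHF 557.59 > fair 537.8708: forward overpriced → cash-and-carry (borrow at r, buy the stock and collect the dividends, short the forward).
Profit at T = |F_mkt − F*| = |557.59 − 537.8708| = CHF 19.72 per share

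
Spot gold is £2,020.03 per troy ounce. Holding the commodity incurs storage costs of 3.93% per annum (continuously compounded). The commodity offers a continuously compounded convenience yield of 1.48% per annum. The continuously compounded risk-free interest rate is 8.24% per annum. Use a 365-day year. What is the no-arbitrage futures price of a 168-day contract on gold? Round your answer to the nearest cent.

£2,121.91 per troy ounce

Net carry = r + u − y = 0.0824 + 0.0393 − 0.0148 = 0.1069
F = S·e^((r+u−y)T) = 2020.03 · e^(0.1069 × 168/365) = 2020.03 · e^0.04920329
= 2020.03 × 1.05043387 = £2,121.91 per troy ounce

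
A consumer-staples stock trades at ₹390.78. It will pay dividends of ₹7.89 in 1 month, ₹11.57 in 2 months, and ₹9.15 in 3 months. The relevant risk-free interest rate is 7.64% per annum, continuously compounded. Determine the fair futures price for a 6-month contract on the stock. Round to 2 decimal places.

PV(dividends) I = 7.89·e^(−0.0764·1/12) + 11.57·e^(−0.0764·2/12) + 9.15·e^(−0.0764·3/12)
I = 7.8399 + 11.4236 + 8.9769 = 28.2404
F = (S − I)·e^(rT) = (390.78 − 28.2404) · e^(0.0764·6/12)
= 362.5396 · e^0.038200 = 362.5396 × 1.038939 = ₹376.66

₹376.66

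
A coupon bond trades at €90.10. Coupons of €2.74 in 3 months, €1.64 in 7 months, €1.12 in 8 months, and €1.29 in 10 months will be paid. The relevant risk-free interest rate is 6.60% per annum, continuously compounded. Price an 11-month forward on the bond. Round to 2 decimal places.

PV(coupons) I = 2.74·e^(−0.0660·3/12) + 1.64·e^(−0.0660·7/12) + 1.12·e^(−0.0660·8/12) + 1.29·e^(−0.0660·10/12)
I = 2.6952 + 1.5781 + 1.0718 + 1.2210 = 6.5661
F = (S − I)·e^(rT) = (90.10 − 6.5661) · e^(0.0660·11/12)
= 83.5339 · e^0.060500 = 83.5339 × 1.062368 = €88.74

€88.74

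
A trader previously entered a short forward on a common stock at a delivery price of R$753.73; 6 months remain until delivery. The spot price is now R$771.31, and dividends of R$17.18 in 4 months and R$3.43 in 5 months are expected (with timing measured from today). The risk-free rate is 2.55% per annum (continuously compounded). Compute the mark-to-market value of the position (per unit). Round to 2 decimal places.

PV(remaining dividends) I = 17.18·e^(−0.0255·4/12) + 3.43·e^(−0.0255·5/12) = 20.4283
Current forward F = (S − I)·e^(rT) = (771.31 − 20.4283)·e^(0.0255·6/12) = 750.8817 × 1.012832 = 760.5170
Value (long) = (F − K)·e^(−rT) = (760.5170 − 753.73) × 0.987331 = 6.7010
Short position value = −(long value) = -R$6.70

-R$6.70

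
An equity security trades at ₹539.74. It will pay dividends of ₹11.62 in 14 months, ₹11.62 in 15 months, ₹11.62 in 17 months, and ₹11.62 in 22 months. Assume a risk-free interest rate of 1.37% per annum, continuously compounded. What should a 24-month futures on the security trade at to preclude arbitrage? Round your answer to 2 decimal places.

PV(dividends) I = 11.62·e^(−0.0137·14/12) + 11.62·e^(−0.0137·15/12) + 11.62·e^(−0.0137·17/12) + 11.62·e^(−0.0137·22/12)
I = 11.4358 + 11.4227 + 11.3966 + 11.3318 = 45.5869
F = (S − I)·e^(rT) = (539.74 − 45.5869) · e^(0.0137·24/12)
= 494.1531 · e^0.027400 = 494.1531 × 1.027779 = ₹507.88

₹507.88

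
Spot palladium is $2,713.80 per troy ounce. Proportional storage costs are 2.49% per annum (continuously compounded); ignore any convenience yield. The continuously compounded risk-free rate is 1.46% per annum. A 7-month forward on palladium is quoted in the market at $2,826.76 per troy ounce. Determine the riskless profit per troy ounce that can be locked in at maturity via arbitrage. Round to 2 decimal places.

Fair forward: F* = S·e^(carry·T), with carry = (r + u) = 0.0146 + 0.0249 = 0.0395
F* = 2713.80 · e^(0.0395 × 7/12) = 2713.80 · e^0.02304167 = 2713.80 × 1.02330918 = $2777.0565
Market $2826.76 > fair $2777.0565: forward overpriced → cash-and-carry (buy spot, short the forward).
At maturity, profit = |F_mkt − F*| = |2826.76 − 2777.0565| = $49.70 per troy ounce

$49.70 per troy ounce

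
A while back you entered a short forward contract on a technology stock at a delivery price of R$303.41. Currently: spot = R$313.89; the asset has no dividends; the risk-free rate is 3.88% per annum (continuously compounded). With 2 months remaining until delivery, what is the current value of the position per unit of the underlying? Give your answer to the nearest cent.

-R$12.44

Current fair forward for the remaining 2 months: F = S·e^(r·T), r = 0.0388
F = 313.89 · e^(0.0388 × 2/12) = 313.89 × 1.006488 = 315.9265
Value of long forward = (F − K)·e^(−rT) = (315.9265 − 303.41) · e^(−0.0388·2/12)
= 12.5165 × 0.993554 = 12.44
Short position value = −(long value) = -R$12.44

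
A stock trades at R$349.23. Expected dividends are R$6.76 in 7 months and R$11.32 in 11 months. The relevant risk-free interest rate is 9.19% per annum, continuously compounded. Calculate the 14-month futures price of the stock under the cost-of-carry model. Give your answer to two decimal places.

PV(dividends) I = 6.76·e^(−0.0919·7/12) + 11.32·e^(−0.0919·11/12)
I = 6.4072 + 10.4054 = 16.8126
F = (S − I)·e^(rT) = (349.23 − 16.8126) · e^(0.0919·14/12)
= 332.4174 · e^0.107217 = 332.4174 × 1.113176 = R$370.04

R$370.04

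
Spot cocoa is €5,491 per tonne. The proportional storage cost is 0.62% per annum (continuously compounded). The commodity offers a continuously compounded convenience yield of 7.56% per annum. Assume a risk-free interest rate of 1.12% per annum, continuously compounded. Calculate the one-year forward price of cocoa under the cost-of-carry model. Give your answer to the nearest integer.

€5,181 per tonne

Net carry = r + u − y = 0.0112 + 0.0062 − 0.0756 = -0.0582
F = S·e^((r+u−y)T) = 5491 · e^(-0.0582 × 12/12) = 5491 · e^-0.058200
= 5491 × 0.943461 = €5,181 per tonne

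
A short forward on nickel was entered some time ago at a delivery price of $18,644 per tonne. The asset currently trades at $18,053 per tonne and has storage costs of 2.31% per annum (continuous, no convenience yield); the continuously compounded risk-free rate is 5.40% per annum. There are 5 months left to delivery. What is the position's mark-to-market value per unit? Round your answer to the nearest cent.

$1.60 per tonne

Current fair forward for the remaining 5 months: F = S·e^((r + u)·T), (r + u) = 0.0540 + 0.0231 = 0.0771
F = 18053 · e^(0.0771 × 5/12) = 18053 × 1.03264658 = 18642.3687
Value of long forward = (F − K)·e^(−rT) = (18642.3687 − 18644) · e^(−0.0540·5/12)
= -1.6313 × 0.97775124 = -1.60
Short position value = −(long value) = $1.60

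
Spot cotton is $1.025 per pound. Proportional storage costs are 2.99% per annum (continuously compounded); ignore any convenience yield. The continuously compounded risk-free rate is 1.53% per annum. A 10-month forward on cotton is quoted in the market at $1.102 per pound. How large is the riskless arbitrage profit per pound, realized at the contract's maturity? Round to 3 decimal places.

$0.038 per pound

Fair forward: F* = S·e^(carry·T), with carry = (r + u) = 0.0153 + 0.0299 = 0.0452
F* = 1.025 · e^(0.0452 × 10/12) = 1.025 · e^0.037667 = 1.025 × 1.038385 = $1.0643
Market $1.102 > fair $1.0643: forward overpriced → cash-and-carry (buy spot, short the forward).
At maturity, profit = |F_mkt − F*| = |1.102 − 1.0643| = $0.038 per pound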